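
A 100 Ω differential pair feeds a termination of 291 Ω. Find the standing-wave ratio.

VSWR ≈ 2.91

For a purely resistive load, VSWR = R_L/Z_0 or Z_0/R_L (whichever > 1) = 291/100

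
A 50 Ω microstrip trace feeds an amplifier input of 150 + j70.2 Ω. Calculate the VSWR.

VSWR ≈ 3.72

Γ = (Z_L − Z_0)/(Z_L + Z_0) = (100 + j70.2)/(200 + j70.2)
|Γ| = 122/212 = 0.576
VSWR = (1 + |Γ|)/(1 − |Γ|) = 1.58/0.424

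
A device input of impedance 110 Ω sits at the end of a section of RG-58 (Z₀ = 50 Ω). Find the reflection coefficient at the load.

Γ = (Z_L − Z_0)/(Z_L + Z_0) = (110 − 50)/(110 + 50) = 60/160

Γ = 0.375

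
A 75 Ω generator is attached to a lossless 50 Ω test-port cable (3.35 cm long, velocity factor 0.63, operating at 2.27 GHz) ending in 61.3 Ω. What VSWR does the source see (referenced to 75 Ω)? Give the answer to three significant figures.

λ = v/f = 0.63·c / 2.27 GHz = 0.0833 m
βl = 2π·l/λ = 2π × 0.402 = 145°
tan(βl) = -0.704
Z_in = Z_0·(Z_L + jZ_0·tanβl)/(Z_0 + jZ_L·tanβl) = 52.5 + j10.1 Ω
Γ_s = (Z_in − Z_s)/(Z_in + Z_s) = (-22.5 + j10.1)/(128 + j10.1), |Γ_s| = 0.193
VSWR = (1 + |Γ_s|)/(1 − |Γ_s|)

VSWR ≈ 1.48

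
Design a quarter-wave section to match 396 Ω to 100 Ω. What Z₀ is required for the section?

Z_qwt = √(Z_0·R_L) = √(100 × 396) = √39600

Z_qwt ≈ 199 Ω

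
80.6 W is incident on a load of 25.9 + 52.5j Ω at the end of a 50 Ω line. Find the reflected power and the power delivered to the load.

P_reflected ≈ 31.6 W; P_delivered ≈ 49 W

|Γ| = |(-24.1 + j52.5)/(75.9 + j52.5)| = 0.626
|Γ|² = 0.392
P_refl = |Γ|²·P_inc = 31.6 W, P_del = (1 − |Γ|²)·P_inc = 49 W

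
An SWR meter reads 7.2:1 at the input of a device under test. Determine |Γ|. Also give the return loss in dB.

|Γ| = (S − 1)/(S + 1) = (7.2 − 1)/(7.2 + 1) = 6.2/8.2
RL = −20·log₁₀|Γ| = −20·log₁₀(0.756)

|Γ| ≈ 0.756; return loss ≈ 2.43 dB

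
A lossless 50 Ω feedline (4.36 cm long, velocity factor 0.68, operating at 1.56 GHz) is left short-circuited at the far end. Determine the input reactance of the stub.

λ = v/f = 0.68·c / 1.56 GHz = 0.131 m
βl = 2π·l/λ = 2π × 0.333 = 120°
tan(βl) = -1.73
For a short-circuited stub, Z_in = jZ_0·tan(βl)

X_in ≈ -86.5 Ω (capacitive)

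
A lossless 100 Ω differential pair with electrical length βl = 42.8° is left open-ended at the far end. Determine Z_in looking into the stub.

tan(βl) = 0.926
For an open-ended stub, Z_in = −jZ_0·cot(βl) = −jZ_0/tan(βl)

Z_in ≈ −j108 Ω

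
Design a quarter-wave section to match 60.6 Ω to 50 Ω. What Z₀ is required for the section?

Z_qwt ≈ 55 Ω

Z_qwt = √(Z_0·R_L) = √(50 × 60.6) = √3030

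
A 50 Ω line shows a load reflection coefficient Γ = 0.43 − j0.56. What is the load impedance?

Z_L = Z_0·(1 + Γ)/(1 − Γ) = 50·(1.43 − j0.56)/(0.57 + j0.56)

Z_L ≈ 39.3 − j87.7 Ω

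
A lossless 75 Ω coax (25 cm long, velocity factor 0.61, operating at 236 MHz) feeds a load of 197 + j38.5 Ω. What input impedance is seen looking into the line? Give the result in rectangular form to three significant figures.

λ = v/f = 0.61·c / 236 MHz = 0.775 m
βl = 2π·l/λ = 2π × 0.322 = 116°
tan(βl) = tan(116°) = -2.04
Z_in = Z_0·(Z_L + jZ_0·tanβl)/(Z_0 + jZ_L·tanβl)
     = 75·(197 − j115)/(154 − j403)

Z_in ≈ 30.9 + j24.9 Ω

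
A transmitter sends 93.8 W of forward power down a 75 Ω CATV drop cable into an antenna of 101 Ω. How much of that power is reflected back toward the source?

P_reflected ≈ 2.05 W

Γ = (101 − 75)/(101 + 75) = 0.148
|Γ|² = 0.0218
P_refl = |Γ|²·P_inc = 2.05 W, P_del = (1 − |Γ|²)·P_inc = 91.8 W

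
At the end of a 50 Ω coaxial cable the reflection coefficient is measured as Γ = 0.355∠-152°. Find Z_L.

Z_L ≈ 24.9 − j9.51 Ω

Z_L = Z_0·(1 + Γ)/(1 − Γ) = 50·(0.687 − j0.167)/(1.31 + j0.167)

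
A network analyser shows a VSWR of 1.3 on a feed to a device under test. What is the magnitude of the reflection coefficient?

|Γ| ≈ 0.13

|Γ| = (S − 1)/(S + 1) = (1.3 − 1)/(1.3 + 1) = 0.3/2.3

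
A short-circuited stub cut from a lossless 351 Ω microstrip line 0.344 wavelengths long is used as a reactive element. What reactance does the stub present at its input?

X_in ≈ -524 Ω (capacitive)

βl = 2π × 0.344 = 124°
tan(βl) = -1.49
For a short-circuited stub, Z_in = jZ_0·tan(βl)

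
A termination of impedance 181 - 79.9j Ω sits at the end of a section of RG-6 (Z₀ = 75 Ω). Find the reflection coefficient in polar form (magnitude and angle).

Γ = (Z_L − Z_0)/(Z_L + Z_0) = (106 − j79.9)/(256 − j79.9)
|Γ| = 133/268 = 0.495

Γ ≈ 0.495 ∠ -19.7°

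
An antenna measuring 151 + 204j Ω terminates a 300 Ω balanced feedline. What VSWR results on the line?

VSWR ≈ 3.08

Γ = (Z_L − Z_0)/(Z_L + Z_0) = (-149 + j204)/(451 + j204)
|Γ| = 253/495 = 0.51
VSWR = (1 + |Γ|)/(1 − |Γ|) = 1.51/0.49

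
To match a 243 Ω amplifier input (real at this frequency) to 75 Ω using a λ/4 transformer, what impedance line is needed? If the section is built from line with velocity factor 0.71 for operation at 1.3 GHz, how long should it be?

Z_qwt = √(Z_0·R_L) = √(75 × 243) = √18220
λ = 0.71·c/f = 0.164 m, so l = λ/4 = 0.041 m

Z_qwt ≈ 135 Ω; length ≈ 4.1 cm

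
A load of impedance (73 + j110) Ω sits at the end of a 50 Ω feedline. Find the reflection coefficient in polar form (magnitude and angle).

Γ ≈ 0.681 ∠ 36.4°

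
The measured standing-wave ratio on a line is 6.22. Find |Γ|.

|Γ| = (S − 1)/(S + 1) = (6.22 − 1)/(6.22 + 1) = 5.22/7.22

|Γ| ≈ 0.723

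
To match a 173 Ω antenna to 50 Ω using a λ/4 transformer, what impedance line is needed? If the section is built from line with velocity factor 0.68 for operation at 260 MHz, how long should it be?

Z_qwt = √(Z_0·R_L) = √(50 × 173) = √8650
λ = 0.68·c/f = 0.785 m, so l = λ/4 = 0.196 m

Z_qwt ≈ 93 Ω; length ≈ 19.6 cm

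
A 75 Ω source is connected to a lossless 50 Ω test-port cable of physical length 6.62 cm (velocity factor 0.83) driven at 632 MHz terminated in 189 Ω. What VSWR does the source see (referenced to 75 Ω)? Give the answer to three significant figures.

VSWR ≈ 4.93

λ = v/f = 0.83·c / 632 MHz = 0.394 m
βl = 2π·l/λ = 2π × 0.168 = 60.5°
tan(βl) = 1.77
Z_in = Z_0·(Z_L + jZ_0·tanβl)/(Z_0 + jZ_L·tanβl) = 17.1 − j25.7 Ω
Γ_s = (Z_in − Z_s)/(Z_in + Z_s) = (-57.9 − j25.7)/(92.1 − j25.7), |Γ_s| = 0.663
VSWR = (1 + |Γ_s|)/(1 − |Γ_s|)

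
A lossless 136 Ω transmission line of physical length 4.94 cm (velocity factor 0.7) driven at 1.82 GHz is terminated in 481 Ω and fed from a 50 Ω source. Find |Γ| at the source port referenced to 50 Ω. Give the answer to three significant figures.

|Γ| ≈ 0.781

λ = v/f = 0.7·c / 1.82 GHz = 0.115 m
βl = 2π·l/λ = 2π × 0.428 = 154°
tan(βl) = -0.485
Z_in = Z_0·(Z_L + jZ_0·tanβl)/(Z_0 + jZ_L·tanβl) = 151 + j193 Ω
Γ_s = (Z_in − Z_s)/(Z_in + Z_s) = (101 + j193)/(201 + j193), |Γ_s| = 0.781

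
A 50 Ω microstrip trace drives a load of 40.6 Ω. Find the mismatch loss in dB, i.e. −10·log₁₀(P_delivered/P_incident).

Γ = (40.6 − 50)/(40.6 + 50) = -0.104
|Γ|² = 0.0108, so P_del/P_inc = 1 − |Γ|² = 0.989
ML = −10·log₁₀(1 − |Γ|²)

mismatch loss ≈ 0.047 dB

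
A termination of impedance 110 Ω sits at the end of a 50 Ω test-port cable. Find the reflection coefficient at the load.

Γ = (Z_L − Z_0)/(Z_L + Z_0) = (110 − 50)/(110 + 50) = 60/160

Γ = 0.375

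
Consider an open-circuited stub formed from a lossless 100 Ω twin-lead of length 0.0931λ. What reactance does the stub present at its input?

βl = 2π × 0.0931 = 33.5°
tan(βl) = 0.662
For an open-circuited stub, Z_in = −jZ_0·cot(βl) = −jZ_0/tan(βl)

X_in ≈ -151 Ω (capacitive)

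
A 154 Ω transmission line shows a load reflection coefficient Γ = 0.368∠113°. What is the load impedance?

Z_L ≈ 93.6 + j73.3 Ω

Z_L = Z_0·(1 + Γ)/(1 − Γ) = 154·(0.856 + j0.339)/(1.14 − j0.339)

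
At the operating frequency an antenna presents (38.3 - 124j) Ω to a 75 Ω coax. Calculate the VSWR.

VSWR ≈ 7.69

Γ = (Z_L − Z_0)/(Z_L + Z_0) = (-36.7 − j124)/(113.3 − j124)
|Γ| = 129/168 = 0.77
VSWR = (1 + |Γ|)/(1 − |Γ|) = 1.77/0.23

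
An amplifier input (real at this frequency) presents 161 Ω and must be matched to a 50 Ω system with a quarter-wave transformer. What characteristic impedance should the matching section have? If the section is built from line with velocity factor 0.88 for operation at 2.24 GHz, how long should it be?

Z_qwt ≈ 89.7 Ω; length ≈ 2.95 cm

Z_qwt = √(Z_0·R_L) = √(50 × 161) = √8050
λ = 0.88·c/f = 0.118 m, so l = λ/4 = 0.0295 m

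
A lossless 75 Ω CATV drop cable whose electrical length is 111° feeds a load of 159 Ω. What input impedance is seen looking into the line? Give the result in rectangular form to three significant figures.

Z_in ≈ 39.3 + j21.7 Ω

tan(βl) = tan(111°) = -2.61
Z_in = Z_0·(Z_L + jZ_0·tanβl)/(Z_0 + jZ_L·tanβl)
     = 75·(159 − j195)/(75 − j414)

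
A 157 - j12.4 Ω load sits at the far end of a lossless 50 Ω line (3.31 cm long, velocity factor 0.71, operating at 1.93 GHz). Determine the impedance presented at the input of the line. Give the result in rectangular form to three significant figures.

Z_in ≈ 17.6 + j15.8 Ω

λ = v/f = 0.71·c / 1.93 GHz = 0.11 m
βl = 2π·l/λ = 2π × 0.3 = 108°
tan(βl) = tan(108°) = -3.08
Z_in = Z_0·(Z_L + jZ_0·tanβl)/(Z_0 + jZ_L·tanβl)
     = 50·(157 − j167)/(11.8 − j484)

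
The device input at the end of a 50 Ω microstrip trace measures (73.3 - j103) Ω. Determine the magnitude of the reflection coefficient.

Γ = (Z_L − Z_0)/(Z_L + Z_0) = (23.3 − j103)/(123.3 − j103)
|Γ| = 106/161

|Γ| ≈ 0.657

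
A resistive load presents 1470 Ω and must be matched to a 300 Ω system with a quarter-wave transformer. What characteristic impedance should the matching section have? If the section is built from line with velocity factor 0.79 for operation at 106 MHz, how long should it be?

Z_qwt ≈ 664 Ω; length ≈ 55.9 cm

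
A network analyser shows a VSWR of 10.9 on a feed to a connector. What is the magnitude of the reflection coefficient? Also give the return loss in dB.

|Γ| = (S − 1)/(S + 1) = (10.9 − 1)/(10.9 + 1) = 9.9/11.9
RL = −20·log₁₀|Γ| = −20·log₁₀(0.832)

|Γ| ≈ 0.832; return loss ≈ 1.6 dB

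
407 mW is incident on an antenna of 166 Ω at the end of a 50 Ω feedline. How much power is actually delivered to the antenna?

P_delivered ≈ 290 mW

Γ = (166 − 50)/(166 + 50) = 0.537
|Γ|² = 0.288
P_refl = |Γ|²·P_inc = 117 mW, P_del = (1 − |Γ|²)·P_inc = 290 mW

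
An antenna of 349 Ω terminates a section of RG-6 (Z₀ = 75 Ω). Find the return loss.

RL ≈ 3.79 dB

Γ = (349 − 75)/(349 + 75) = 0.646
RL = −20·log₁₀|Γ| = −20·log₁₀(0.646)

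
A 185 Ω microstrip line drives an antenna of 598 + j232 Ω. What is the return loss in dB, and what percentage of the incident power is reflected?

RL ≈ 4.73 dB; 33.6% of incident power reflected

Γ = (413 + j232)/(783 + j232), |Γ| = 0.58
RL = −20·log₁₀(0.58) = 4.73 dB
P_refl/P_inc = |Γ|² = 0.336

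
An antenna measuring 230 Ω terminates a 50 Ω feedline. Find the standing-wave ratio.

VSWR ≈ 4.6

Γ = (230 − 50)/(230 + 50) = 0.643
VSWR = (1 + 0.643)/(1 − 0.643)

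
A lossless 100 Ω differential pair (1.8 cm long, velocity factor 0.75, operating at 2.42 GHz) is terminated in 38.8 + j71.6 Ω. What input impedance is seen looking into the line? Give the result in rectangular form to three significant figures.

λ = v/f = 0.75·c / 2.42 GHz = 0.093 m
βl = 2π·l/λ = 2π × 0.194 = 69.7°
tan(βl) = tan(69.7°) = 2.7
Z_in = Z_0·(Z_L + jZ_0·tanβl)/(Z_0 + jZ_L·tanβl)
     = 100·(38.8 + j342)/(-93.5 + j105)

Z_in ≈ 163 − j183 Ω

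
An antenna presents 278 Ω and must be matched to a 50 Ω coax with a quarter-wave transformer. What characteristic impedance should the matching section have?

Z_qwt = √(Z_0·R_L) = √(50 × 278) = √13900

Z_qwt ≈ 118 Ω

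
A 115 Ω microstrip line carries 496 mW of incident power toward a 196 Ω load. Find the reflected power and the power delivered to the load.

Γ = (196 − 115)/(196 + 115) = 0.26
|Γ|² = 0.0678
P_refl = |Γ|²·P_inc = 33.6 mW, P_del = (1 − |Γ|²)·P_inc = 462 mW

P_reflected ≈ 33.6 mW; P_delivered ≈ 462 mW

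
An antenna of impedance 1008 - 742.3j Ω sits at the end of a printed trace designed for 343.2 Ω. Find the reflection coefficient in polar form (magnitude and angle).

Γ ≈ 0.646 ∠ -19.4°

Γ = (Z_L − Z_0)/(Z_L + Z_0) = (664.8 − j742.3)/(1351 − j742.3)
|Γ| = 996/1540 = 0.646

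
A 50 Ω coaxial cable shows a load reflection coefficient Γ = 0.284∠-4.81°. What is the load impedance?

Z_L ≈ 89.3 − j4.63 Ω

Z_L = Z_0·(1 + Γ)/(1 − Γ) = 50·(1.28 − j0.0238)/(0.717 + j0.0238)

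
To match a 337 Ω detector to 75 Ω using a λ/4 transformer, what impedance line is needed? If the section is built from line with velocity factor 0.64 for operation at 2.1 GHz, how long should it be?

Z_qwt ≈ 159 Ω; length ≈ 2.29 cm

Z_qwt = √(Z_0·R_L) = √(75 × 337) = √25280
λ = 0.64·c/f = 0.0914 m, so l = λ/4 = 0.0229 m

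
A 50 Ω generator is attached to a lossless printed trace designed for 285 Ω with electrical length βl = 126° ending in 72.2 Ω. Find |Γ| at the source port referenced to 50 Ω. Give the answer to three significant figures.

|Γ| ≈ 0.878

tan(βl) = -1.38
Z_in = Z_0·(Z_L + jZ_0·tanβl)/(Z_0 + jZ_L·tanβl) = 186 − j327 Ω
Γ_s = (Z_in − Z_s)/(Z_in + Z_s) = (136 − j327)/(236 − j327), |Γ_s| = 0.878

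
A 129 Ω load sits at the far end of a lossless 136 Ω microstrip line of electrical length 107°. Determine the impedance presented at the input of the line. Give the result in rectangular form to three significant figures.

Z_in ≈ 142 − j4.2 Ω

tan(βl) = tan(107°) = -3.27
Z_in = Z_0·(Z_L + jZ_0·tanβl)/(Z_0 + jZ_L·tanβl)
     = 136·(129 − j445)/(136 − j422)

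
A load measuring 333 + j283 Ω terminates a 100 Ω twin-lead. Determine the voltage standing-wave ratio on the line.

VSWR ≈ 5.86

Γ = (Z_L − Z_0)/(Z_L + Z_0) = (233 + j283)/(433 + j283)
|Γ| = 367/517 = 0.709
VSWR = (1 + |Γ|)/(1 − |Γ|) = 1.71/0.291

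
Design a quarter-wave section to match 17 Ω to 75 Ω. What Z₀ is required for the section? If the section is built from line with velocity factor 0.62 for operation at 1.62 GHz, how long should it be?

Z_qwt ≈ 35.7 Ω; length ≈ 2.87 cm

Z_qwt = √(Z_0·R_L) = √(75 × 17) = √1275
λ = 0.62·c/f = 0.115 m, so l = λ/4 = 0.0287 m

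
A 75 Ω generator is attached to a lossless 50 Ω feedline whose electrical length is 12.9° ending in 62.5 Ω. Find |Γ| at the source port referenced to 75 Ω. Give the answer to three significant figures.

|Γ| ≈ 0.113

tan(βl) = 0.229
Z_in = Z_0·(Z_L + jZ_0·tanβl)/(Z_0 + jZ_L·tanβl) = 60.8 − j5.95 Ω
Γ_s = (Z_in − Z_s)/(Z_in + Z_s) = (-14.2 − j5.95)/(136 − j5.95), |Γ_s| = 0.113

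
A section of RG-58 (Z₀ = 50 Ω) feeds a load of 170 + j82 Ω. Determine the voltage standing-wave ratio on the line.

Γ = (Z_L − Z_0)/(Z_L + Z_0) = (120 + j82)/(220 + j82)
|Γ| = 145/235 = 0.619
VSWR = (1 + |Γ|)/(1 − |Γ|) = 1.62/0.381

VSWR ≈ 4.25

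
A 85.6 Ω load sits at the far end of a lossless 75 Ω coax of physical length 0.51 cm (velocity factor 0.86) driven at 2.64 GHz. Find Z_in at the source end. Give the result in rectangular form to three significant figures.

λ = v/f = 0.86·c / 2.64 GHz = 0.0977 m
βl = 2π·l/λ = 2π × 0.0522 = 18.8°
tan(βl) = tan(18.8°) = 0.34
Z_in = Z_0·(Z_L + jZ_0·tanβl)/(Z_0 + jZ_L·tanβl)
     = 75·(85.6 + j25.5)/(75 + j29.1)

Z_in ≈ 83 − j6.71 Ω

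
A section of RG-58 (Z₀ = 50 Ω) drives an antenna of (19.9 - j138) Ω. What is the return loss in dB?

Γ = (-30.1 − j138)/(69.9 − j138), |Γ| = 0.913
RL = −20·log₁₀|Γ| = −20·log₁₀(0.913)

RL ≈ 0.79 dB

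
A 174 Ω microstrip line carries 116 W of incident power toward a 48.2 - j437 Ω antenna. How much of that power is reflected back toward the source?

|Γ| = |(-125.8 − j437)/(222.2 − j437)| = 0.928
|Γ|² = 0.86
P_refl = |Γ|²·P_inc = 99.8 W, P_del = (1 − |Γ|²)·P_inc = 16.2 W

P_reflected ≈ 99.8 W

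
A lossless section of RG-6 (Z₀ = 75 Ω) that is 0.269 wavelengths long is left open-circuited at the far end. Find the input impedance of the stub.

βl = 2π × 0.269 = 96.8°
tan(βl) = -8.34
For an open-circuited stub, Z_in = −jZ_0·cot(βl) = −jZ_0/tan(βl)

Z_in ≈ +j9 Ω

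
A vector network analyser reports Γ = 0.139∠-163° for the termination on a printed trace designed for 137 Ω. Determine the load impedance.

Z_L ≈ 105 − j8.66 Ω

Z_L = Z_0·(1 + Γ)/(1 − Γ) = 137·(0.867 − j0.0406)/(1.13 + j0.0406)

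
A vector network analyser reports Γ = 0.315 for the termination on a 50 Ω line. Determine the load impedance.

Z_L = Z_0·(1 + Γ)/(1 − Γ) = 50·(1.31)/(0.685)

Z_L ≈ 96 Ω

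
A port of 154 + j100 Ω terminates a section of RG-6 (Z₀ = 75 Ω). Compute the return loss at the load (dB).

RL ≈ 5.85 dB

Γ = (79 + j100)/(229 + j100), |Γ| = 0.51
RL = −20·log₁₀|Γ| = −20·log₁₀(0.51)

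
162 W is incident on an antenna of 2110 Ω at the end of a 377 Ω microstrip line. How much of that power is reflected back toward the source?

P_reflected ≈ 78.7 W

Γ = (2110 − 377)/(2110 + 377) = 0.697
|Γ|² = 0.486
P_refl = |Γ|²·P_inc = 78.7 W, P_del = (1 − |Γ|²)·P_inc = 83.3 W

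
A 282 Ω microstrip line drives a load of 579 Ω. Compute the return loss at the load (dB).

RL ≈ 9.24 dB

Γ = (579 − 282)/(579 + 282) = 0.345
RL = −20·log₁₀|Γ| = −20·log₁₀(0.345)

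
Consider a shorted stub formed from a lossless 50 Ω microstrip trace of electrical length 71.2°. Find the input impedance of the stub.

tan(βl) = 2.94
For a shorted stub, Z_in = jZ_0·tan(βl)

Z_in ≈ +j147 Ω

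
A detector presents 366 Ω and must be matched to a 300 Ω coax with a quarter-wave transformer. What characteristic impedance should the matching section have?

Z_qwt = √(Z_0·R_L) = √(300 × 366) = √109800

Z_qwt ≈ 331 Ω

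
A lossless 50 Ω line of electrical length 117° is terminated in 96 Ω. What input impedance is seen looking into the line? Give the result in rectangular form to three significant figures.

tan(βl) = tan(117°) = -1.96
Z_in = Z_0·(Z_L + jZ_0·tanβl)/(Z_0 + jZ_L·tanβl)
     = 50·(96 − j98.1)/(50 − j188)

Z_in ≈ 30.6 + j17.3 Ω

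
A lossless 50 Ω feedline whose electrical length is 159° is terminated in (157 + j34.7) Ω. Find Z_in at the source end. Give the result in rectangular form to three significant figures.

tan(βl) = tan(159°) = -0.384
Z_in = Z_0·(Z_L + jZ_0·tanβl)/(Z_0 + jZ_L·tanβl)
     = 50·(157 + j15.5)/(63.3 − j60.3)

Z_in ≈ 58.9 + j68.3 Ω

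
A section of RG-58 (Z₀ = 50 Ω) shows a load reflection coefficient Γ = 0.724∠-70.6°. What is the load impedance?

Z_L = Z_0·(1 + Γ)/(1 − Γ) = 50·(1.24 − j0.683)/(0.76 + j0.683)

Z_L ≈ 22.8 − j65.5 Ω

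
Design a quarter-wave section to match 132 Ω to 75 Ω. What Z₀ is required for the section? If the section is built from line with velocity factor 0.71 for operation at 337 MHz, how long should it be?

Z_qwt ≈ 99.5 Ω; length ≈ 15.8 cm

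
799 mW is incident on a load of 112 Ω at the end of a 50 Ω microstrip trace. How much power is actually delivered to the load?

Γ = (112 − 50)/(112 + 50) = 0.383
|Γ|² = 0.146
P_refl = |Γ|²·P_inc = 117 mW, P_del = (1 − |Γ|²)·P_inc = 682 mW

P_delivered ≈ 682 mW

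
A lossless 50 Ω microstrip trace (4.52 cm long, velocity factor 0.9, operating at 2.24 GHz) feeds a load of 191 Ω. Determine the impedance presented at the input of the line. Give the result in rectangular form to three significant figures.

Z_in ≈ 24.5 + j43.6 Ω

λ = v/f = 0.9·c / 2.24 GHz = 0.121 m
βl = 2π·l/λ = 2π × 0.375 = 135°
tan(βl) = tan(135°) = -1
Z_in = Z_0·(Z_L + jZ_0·tanβl)/(Z_0 + jZ_L·tanβl)
     = 50·(191 − j50)/(50 − j191)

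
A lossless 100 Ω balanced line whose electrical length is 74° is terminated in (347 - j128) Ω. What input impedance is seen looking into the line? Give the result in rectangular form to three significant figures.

Z_in ≈ 25.9 − j17 Ω

tan(βl) = tan(74°) = 3.49
Z_in = Z_0·(Z_L + jZ_0·tanβl)/(Z_0 + jZ_L·tanβl)
     = 100·(347 + j221)/(546 + j1210)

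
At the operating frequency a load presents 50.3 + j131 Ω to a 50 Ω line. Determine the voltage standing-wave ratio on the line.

Γ = (Z_L − Z_0)/(Z_L + Z_0) = (0.3 + j131)/(100.3 + j131)
|Γ| = 131/165 = 0.794
VSWR = (1 + |Γ|)/(1 − |Γ|) = 1.79/0.206

VSWR ≈ 8.71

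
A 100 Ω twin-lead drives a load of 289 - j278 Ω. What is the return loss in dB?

Γ = (189 − j278)/(389 − j278), |Γ| = 0.703
RL = −20·log₁₀|Γ| = −20·log₁₀(0.703)

RL ≈ 3.06 dB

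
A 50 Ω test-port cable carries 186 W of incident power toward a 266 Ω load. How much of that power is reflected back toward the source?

P_reflected ≈ 86.9 W

Γ = (266 − 50)/(266 + 50) = 0.684
|Γ|² = 0.467
P_refl = |Γ|²·P_inc = 86.9 W, P_del = (1 − |Γ|²)·P_inc = 99.1 W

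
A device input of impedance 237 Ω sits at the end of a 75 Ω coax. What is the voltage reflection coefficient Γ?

Γ = (Z_L − Z_0)/(Z_L + Z_0) = (237 − 75)/(237 + 75) = 162/312

Γ = 0.519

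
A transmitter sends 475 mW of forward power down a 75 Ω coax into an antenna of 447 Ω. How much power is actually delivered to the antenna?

P_delivered ≈ 234 mW

Γ = (447 − 75)/(447 + 75) = 0.713
|Γ|² = 0.508
P_refl = |Γ|²·P_inc = 241 mW, P_del = (1 − |Γ|²)·P_inc = 234 mW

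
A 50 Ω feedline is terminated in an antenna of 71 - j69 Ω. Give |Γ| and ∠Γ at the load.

Γ ≈ 0.518 ∠ -43.4°

Γ = (Z_L − Z_0)/(Z_L + Z_0) = (21 − j69)/(121 − j69)
|Γ| = 72.1/139 = 0.518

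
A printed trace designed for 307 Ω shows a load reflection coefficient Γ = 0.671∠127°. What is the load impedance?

Z_L = Z_0·(1 + Γ)/(1 − Γ) = 307·(0.596 + j0.536)/(1.4 − j0.536)

Z_L ≈ 74.7 + j146 Ω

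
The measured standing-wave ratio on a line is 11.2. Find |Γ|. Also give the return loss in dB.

|Γ| = (S − 1)/(S + 1) = (11.2 − 1)/(11.2 + 1) = 10.2/12.2
RL = −20·log₁₀|Γ| = −20·log₁₀(0.836)

|Γ| ≈ 0.836; return loss ≈ 1.56 dB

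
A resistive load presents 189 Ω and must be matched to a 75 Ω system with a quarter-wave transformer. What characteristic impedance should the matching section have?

Z_qwt ≈ 119 Ω

Z_qwt = √(Z_0·R_L) = √(75 × 189) = √14180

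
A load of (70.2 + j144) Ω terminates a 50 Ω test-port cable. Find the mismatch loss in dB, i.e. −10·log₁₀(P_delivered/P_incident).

mismatch loss ≈ 3.99 dB

Γ = (20.2 + j144)/(120.2 + j144), |Γ| = 0.775
|Γ|² = 0.601, so P_del/P_inc = 1 − |Γ|² = 0.399
ML = −10·log₁₀(1 − |Γ|²)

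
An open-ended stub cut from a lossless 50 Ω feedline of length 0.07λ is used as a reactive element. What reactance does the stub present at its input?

X_in ≈ -106 Ω (capacitive)

βl = 2π × 0.07 = 25.2°
tan(βl) = 0.471
For an open-ended stub, Z_in = −jZ_0·cot(βl) = −jZ_0/tan(βl)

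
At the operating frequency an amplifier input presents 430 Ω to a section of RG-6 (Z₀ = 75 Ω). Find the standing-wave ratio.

Γ = (430 − 75)/(430 + 75) = 0.703
VSWR = (1 + 0.703)/(1 − 0.703)

VSWR ≈ 5.73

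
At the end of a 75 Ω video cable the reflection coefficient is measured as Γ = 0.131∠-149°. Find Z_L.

Z_L ≈ 59.4 − j8.15 Ω

Z_L = Z_0·(1 + Γ)/(1 − Γ) = 75·(0.888 − j0.0675)/(1.11 + j0.0675)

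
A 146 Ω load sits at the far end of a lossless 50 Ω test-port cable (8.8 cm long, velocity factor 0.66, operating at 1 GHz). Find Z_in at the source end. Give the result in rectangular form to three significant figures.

Z_in ≈ 77.6 + j64.3 Ω

λ = v/f = 0.66·c / 1 GHz = 0.198 m
βl = 2π·l/λ = 2π × 0.444 = 160°
tan(βl) = tan(160°) = -0.364
Z_in = Z_0·(Z_L + jZ_0·tanβl)/(Z_0 + jZ_L·tanβl)
     = 50·(146 − j18.2)/(50 − j53.1)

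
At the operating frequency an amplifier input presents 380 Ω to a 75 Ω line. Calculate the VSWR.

VSWR ≈ 5.07

Γ = (380 − 75)/(380 + 75) = 0.67
VSWR = (1 + 0.67)/(1 − 0.67)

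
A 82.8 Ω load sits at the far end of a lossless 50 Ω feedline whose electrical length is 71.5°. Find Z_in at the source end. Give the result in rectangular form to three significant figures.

Z_in ≈ 32.3 − j10.2 Ω

tan(βl) = tan(71.5°) = 2.99
Z_in = Z_0·(Z_L + jZ_0·tanβl)/(Z_0 + jZ_L·tanβl)
     = 50·(82.8 + j149)/(50 + j247)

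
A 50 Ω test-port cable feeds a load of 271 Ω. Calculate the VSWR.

For a purely resistive load, VSWR = R_L/Z_0 or Z_0/R_L (whichever > 1) = 271/50

VSWR ≈ 5.42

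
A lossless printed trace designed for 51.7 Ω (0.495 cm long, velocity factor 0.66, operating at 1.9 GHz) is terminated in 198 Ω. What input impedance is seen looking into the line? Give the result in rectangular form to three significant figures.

Z_in ≈ 90.8 − j91 Ω

λ = v/f = 0.66·c / 1.9 GHz = 0.104 m
βl = 2π·l/λ = 2π × 0.0475 = 17.1°
tan(βl) = tan(17.1°) = 0.308
Z_in = Z_0·(Z_L + jZ_0·tanβl)/(Z_0 + jZ_L·tanβl)
     = 51.7·(198 + j15.9)/(51.7 + j60.9)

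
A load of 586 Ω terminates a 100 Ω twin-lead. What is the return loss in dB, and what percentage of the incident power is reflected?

RL ≈ 2.99 dB; 50.2% of incident power reflected

Γ = (586 − 100)/(586 + 100) = 0.708
RL = −20·log₁₀(0.708) = 2.99 dB
P_refl/P_inc = |Γ|² = 0.502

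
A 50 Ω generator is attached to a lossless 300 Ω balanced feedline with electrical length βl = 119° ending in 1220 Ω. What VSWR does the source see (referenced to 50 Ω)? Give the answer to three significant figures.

VSWR ≈ 7.25

tan(βl) = -1.8
Z_in = Z_0·(Z_L + jZ_0·tanβl)/(Z_0 + jZ_L·tanβl) = 94.7 + j153 Ω
Γ_s = (Z_in − Z_s)/(Z_in + Z_s) = (44.7 + j153)/(145 + j153), |Γ_s| = 0.758
VSWR = (1 + |Γ_s|)/(1 − |Γ_s|)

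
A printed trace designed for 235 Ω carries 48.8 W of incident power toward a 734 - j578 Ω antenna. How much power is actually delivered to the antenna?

P_delivered ≈ 26.4 W

|Γ| = |(499 − j578)/(969 − j578)| = 0.677
|Γ|² = 0.458
P_refl = |Γ|²·P_inc = 22.4 W, P_del = (1 − |Γ|²)·P_inc = 26.4 W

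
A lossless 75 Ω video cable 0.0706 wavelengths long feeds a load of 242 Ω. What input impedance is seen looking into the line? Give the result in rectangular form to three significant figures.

Z_in ≈ 88.5 − j100 Ω

βl = 2π × 0.0706 = 25.4°
tan(βl) = tan(25.4°) = 0.475
Z_in = Z_0·(Z_L + jZ_0·tanβl)/(Z_0 + jZ_L·tanβl)
     = 75·(242 + j35.6)/(75 + j115)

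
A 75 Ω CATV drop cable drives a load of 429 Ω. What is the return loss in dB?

RL ≈ 3.07 dB

Γ = (429 − 75)/(429 + 75) = 0.702
RL = −20·log₁₀|Γ| = −20·log₁₀(0.702)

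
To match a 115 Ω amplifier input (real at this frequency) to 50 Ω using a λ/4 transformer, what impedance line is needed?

Z_qwt = √(Z_0·R_L) = √(50 × 115) = √5750

Z_qwt ≈ 75.8 Ω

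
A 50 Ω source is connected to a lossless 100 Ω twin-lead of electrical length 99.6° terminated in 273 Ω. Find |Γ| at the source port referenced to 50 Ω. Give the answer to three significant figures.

|Γ| ≈ 0.216

tan(βl) = -5.91
Z_in = Z_0·(Z_L + jZ_0·tanβl)/(Z_0 + jZ_L·tanβl) = 37.5 + j14.6 Ω
Γ_s = (Z_in − Z_s)/(Z_in + Z_s) = (-12.5 + j14.6)/(87.5 + j14.6), |Γ_s| = 0.216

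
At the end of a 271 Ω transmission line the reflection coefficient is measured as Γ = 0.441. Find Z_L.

Z_L ≈ 699 Ω

Z_L = Z_0·(1 + Γ)/(1 − Γ) = 271·(1.44)/(0.559)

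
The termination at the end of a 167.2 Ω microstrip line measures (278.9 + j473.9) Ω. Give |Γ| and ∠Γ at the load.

Γ ≈ 0.748 ∠ 30°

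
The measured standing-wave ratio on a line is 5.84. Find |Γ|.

|Γ| ≈ 0.708

|Γ| = (S − 1)/(S + 1) = (5.84 − 1)/(5.84 + 1) = 4.84/6.84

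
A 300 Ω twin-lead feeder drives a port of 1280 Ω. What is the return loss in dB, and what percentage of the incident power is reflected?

RL ≈ 4.15 dB; 38.5% of incident power reflected

Γ = (1280 − 300)/(1280 + 300) = 0.62
RL = −20·log₁₀(0.62) = 4.15 dB
P_refl/P_inc = |Γ|² = 0.385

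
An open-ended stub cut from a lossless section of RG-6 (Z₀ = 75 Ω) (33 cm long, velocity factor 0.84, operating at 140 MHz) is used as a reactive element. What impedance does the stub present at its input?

Z_in ≈ −j33.4 Ω

λ = v/f = 0.84·c / 140 MHz = 1.8 m
βl = 2π·l/λ = 2π × 0.183 = 66°
tan(βl) = 2.25
For an open-ended stub, Z_in = −jZ_0·cot(βl) = −jZ_0/tan(βl)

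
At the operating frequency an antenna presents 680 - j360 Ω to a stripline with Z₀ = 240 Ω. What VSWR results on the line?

Γ = (Z_L − Z_0)/(Z_L + Z_0) = (440 − j360)/(920 − j360)
|Γ| = 569/988 = 0.575
VSWR = (1 + |Γ|)/(1 − |Γ|) = 1.58/0.425

VSWR ≈ 3.71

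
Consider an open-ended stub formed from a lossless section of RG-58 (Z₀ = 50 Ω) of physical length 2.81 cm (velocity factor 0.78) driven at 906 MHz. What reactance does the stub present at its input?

X_in ≈ -61.4 Ω (capacitive)

λ = v/f = 0.78·c / 906 MHz = 0.258 m
βl = 2π·l/λ = 2π × 0.109 = 39.2°
tan(βl) = 0.815
For an open-ended stub, Z_in = −jZ_0·cot(βl) = −jZ_0/tan(βl)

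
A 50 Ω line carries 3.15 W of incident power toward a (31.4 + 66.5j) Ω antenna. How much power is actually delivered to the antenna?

|Γ| = |(-18.6 + j66.5)/(81.4 + j66.5)| = 0.657
|Γ|² = 0.432
P_refl = |Γ|²·P_inc = 1.36 W, P_del = (1 − |Γ|²)·P_inc = 1.79 W

P_delivered ≈ 1.79 W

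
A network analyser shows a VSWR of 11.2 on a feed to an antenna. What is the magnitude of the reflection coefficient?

|Γ| ≈ 0.836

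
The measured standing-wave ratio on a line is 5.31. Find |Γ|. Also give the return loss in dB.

|Γ| ≈ 0.683; return loss ≈ 3.31 dB

|Γ| = (S − 1)/(S + 1) = (5.31 − 1)/(5.31 + 1) = 4.31/6.31
RL = −20·log₁₀|Γ| = −20·log₁₀(0.683)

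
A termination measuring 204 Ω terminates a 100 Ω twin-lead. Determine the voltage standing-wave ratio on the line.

For a purely resistive load, VSWR = R_L/Z_0 or Z_0/R_L (whichever > 1) = 204/100

VSWR ≈ 2.04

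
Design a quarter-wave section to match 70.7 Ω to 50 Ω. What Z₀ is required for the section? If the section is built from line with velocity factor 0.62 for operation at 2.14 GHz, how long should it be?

Z_qwt ≈ 59.5 Ω; length ≈ 2.17 cm

Z_qwt = √(Z_0·R_L) = √(50 × 70.7) = √3535
λ = 0.62·c/f = 0.0869 m, so l = λ/4 = 0.0217 m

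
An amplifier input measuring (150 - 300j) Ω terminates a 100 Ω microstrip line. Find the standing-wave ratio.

Γ = (Z_L − Z_0)/(Z_L + Z_0) = (50 − j300)/(250 − j300)
|Γ| = 304/391 = 0.779
VSWR = (1 + |Γ|)/(1 − |Γ|) = 1.78/0.221

VSWR ≈ 8.04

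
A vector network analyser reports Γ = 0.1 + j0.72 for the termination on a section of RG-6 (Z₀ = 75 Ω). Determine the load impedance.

Z_L ≈ 26.6 + j81.3 Ω

Z_L = Z_0·(1 + Γ)/(1 − Γ) = 75·(1.1 + j0.72)/(0.9 − j0.72)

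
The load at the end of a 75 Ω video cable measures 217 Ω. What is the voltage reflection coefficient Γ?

Γ = 0.486

Γ = (Z_L − Z_0)/(Z_L + Z_0) = (217 − 75)/(217 + 75) = 142/292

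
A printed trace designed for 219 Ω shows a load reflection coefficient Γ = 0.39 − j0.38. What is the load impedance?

Z_L = Z_0·(1 + Γ)/(1 − Γ) = 219·(1.39 − j0.38)/(0.61 + j0.38)

Z_L ≈ 298 − j322 Ω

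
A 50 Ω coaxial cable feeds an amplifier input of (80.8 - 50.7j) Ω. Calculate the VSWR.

Γ = (Z_L − Z_0)/(Z_L + Z_0) = (30.8 − j50.7)/(130.8 − j50.7)
|Γ| = 59.3/140 = 0.423
VSWR = (1 + |Γ|)/(1 − |Γ|) = 1.42/0.577

VSWR ≈ 2.47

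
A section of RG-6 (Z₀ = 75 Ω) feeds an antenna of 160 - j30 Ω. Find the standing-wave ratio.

VSWR ≈ 2.23

Γ = (Z_L − Z_0)/(Z_L + Z_0) = (85 − j30)/(235 − j30)
|Γ| = 90.1/237 = 0.38
VSWR = (1 + |Γ|)/(1 − |Γ|) = 1.38/0.62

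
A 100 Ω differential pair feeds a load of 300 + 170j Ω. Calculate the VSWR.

Γ = (Z_L − Z_0)/(Z_L + Z_0) = (200 + j170)/(400 + j170)
|Γ| = 262/435 = 0.604
VSWR = (1 + |Γ|)/(1 − |Γ|) = 1.6/0.396

VSWR ≈ 4.05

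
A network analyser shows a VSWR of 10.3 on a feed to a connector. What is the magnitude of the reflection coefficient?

|Γ| ≈ 0.823

|Γ| = (S − 1)/(S + 1) = (10.3 − 1)/(10.3 + 1) = 9.3/11.3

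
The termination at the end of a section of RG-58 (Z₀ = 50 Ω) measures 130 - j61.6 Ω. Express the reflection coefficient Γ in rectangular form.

Γ ≈ 0.503 − j0.17

Γ = (Z_L − Z_0)/(Z_L + Z_0) = (80 − j61.6)/(180 − j61.6)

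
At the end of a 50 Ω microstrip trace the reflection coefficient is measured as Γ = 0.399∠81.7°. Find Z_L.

Z_L ≈ 40.3 + j37.8 Ω

Z_L = Z_0·(1 + Γ)/(1 − Γ) = 50·(1.06 + j0.395)/(0.942 − j0.395)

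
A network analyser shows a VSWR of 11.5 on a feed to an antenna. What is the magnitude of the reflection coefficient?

|Γ| ≈ 0.84

|Γ| = (S − 1)/(S + 1) = (11.5 − 1)/(11.5 + 1) = 10.5/12.5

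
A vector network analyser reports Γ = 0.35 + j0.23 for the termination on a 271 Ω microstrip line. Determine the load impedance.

Z_L ≈ 470 + j262 Ω

Z_L = Z_0·(1 + Γ)/(1 − Γ) = 271·(1.35 + j0.23)/(0.65 − j0.23)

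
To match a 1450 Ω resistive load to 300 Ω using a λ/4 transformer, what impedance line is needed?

Z_qwt = √(Z_0·R_L) = √(300 × 1450) = √435000

Z_qwt ≈ 660 Ω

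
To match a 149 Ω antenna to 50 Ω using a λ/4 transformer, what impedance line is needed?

Z_qwt ≈ 86.3 Ω

Z_qwt = √(Z_0·R_L) = √(50 × 149) = √7450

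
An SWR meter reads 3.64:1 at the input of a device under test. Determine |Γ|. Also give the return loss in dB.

|Γ| ≈ 0.569; return loss ≈ 4.9 dB

|Γ| = (S − 1)/(S + 1) = (3.64 − 1)/(3.64 + 1) = 2.64/4.64
RL = −20·log₁₀|Γ| = −20·log₁₀(0.569)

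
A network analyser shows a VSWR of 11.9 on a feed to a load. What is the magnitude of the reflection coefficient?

|Γ| ≈ 0.845

|Γ| = (S − 1)/(S + 1) = (11.9 − 1)/(11.9 + 1) = 10.9/12.9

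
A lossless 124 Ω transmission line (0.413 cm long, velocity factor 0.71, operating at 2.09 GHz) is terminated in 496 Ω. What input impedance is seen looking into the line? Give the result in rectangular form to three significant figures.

λ = v/f = 0.71·c / 2.09 GHz = 0.102 m
βl = 2π·l/λ = 2π × 0.0405 = 14.6°
tan(βl) = tan(14.6°) = 0.26
Z_in = Z_0·(Z_L + jZ_0·tanβl)/(Z_0 + jZ_L·tanβl)
     = 124·(496 + j32.3)/(124 + j129)

Z_in ≈ 254 − j232 Ω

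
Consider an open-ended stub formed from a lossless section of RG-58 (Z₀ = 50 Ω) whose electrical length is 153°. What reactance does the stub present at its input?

tan(βl) = -0.51
For an open-ended stub, Z_in = −jZ_0·cot(βl) = −jZ_0/tan(βl)

X_in ≈ 98.1 Ω (inductive)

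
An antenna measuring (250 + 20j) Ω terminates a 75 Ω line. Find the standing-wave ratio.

VSWR ≈ 3.36

Γ = (Z_L − Z_0)/(Z_L + Z_0) = (175 + j20)/(325 + j20)
|Γ| = 176/326 = 0.541
VSWR = (1 + |Γ|)/(1 − |Γ|) = 1.54/0.459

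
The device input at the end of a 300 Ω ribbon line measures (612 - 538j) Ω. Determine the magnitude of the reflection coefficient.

|Γ| ≈ 0.587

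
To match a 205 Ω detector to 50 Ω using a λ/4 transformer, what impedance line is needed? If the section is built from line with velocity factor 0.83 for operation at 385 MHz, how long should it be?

Z_qwt ≈ 101 Ω; length ≈ 16.2 cm

Z_qwt = √(Z_0·R_L) = √(50 × 205) = √10250
λ = 0.83·c/f = 0.647 m, so l = λ/4 = 0.162 m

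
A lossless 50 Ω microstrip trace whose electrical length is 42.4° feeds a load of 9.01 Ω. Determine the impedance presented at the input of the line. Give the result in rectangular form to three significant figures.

Z_in ≈ 16.1 + j43 Ω

tan(βl) = tan(42.4°) = 0.913
Z_in = Z_0·(Z_L + jZ_0·tanβl)/(Z_0 + jZ_L·tanβl)
     = 50·(9.01 + j45.7)/(50 + j8.23)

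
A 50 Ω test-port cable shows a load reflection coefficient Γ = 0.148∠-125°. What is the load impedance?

Z_L = Z_0·(1 + Γ)/(1 − Γ) = 50·(0.915 − j0.121)/(1.08 + j0.121)

Z_L ≈ 41 − j10.2 Ω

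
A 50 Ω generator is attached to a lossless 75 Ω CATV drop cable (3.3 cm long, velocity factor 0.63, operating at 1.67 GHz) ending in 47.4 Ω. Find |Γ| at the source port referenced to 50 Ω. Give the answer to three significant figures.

|Γ| ≈ 0.396

λ = v/f = 0.63·c / 1.67 GHz = 0.113 m
βl = 2π·l/λ = 2π × 0.292 = 105°
tan(βl) = -3.74
Z_in = Z_0·(Z_L + jZ_0·tanβl)/(Z_0 + jZ_L·tanβl) = 108 − j25.6 Ω
Γ_s = (Z_in − Z_s)/(Z_in + Z_s) = (57.8 − j25.6)/(158 − j25.6), |Γ_s| = 0.396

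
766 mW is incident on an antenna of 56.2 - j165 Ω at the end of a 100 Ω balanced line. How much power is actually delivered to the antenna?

|Γ| = |(-43.8 − j165)/(156.2 − j165)| = 0.751
|Γ|² = 0.565
P_refl = |Γ|²·P_inc = 432 mW, P_del = (1 − |Γ|²)·P_inc = 334 mW

P_delivered ≈ 334 mW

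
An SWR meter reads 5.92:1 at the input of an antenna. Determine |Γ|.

|Γ| ≈ 0.711

|Γ| = (S − 1)/(S + 1) = (5.92 − 1)/(5.92 + 1) = 4.92/6.92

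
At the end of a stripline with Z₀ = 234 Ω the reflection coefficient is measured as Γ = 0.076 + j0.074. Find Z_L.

Z_L = Z_0·(1 + Γ)/(1 − Γ) = 234·(1.08 + j0.074)/(0.924 − j0.074)

Z_L ≈ 269 + j40.3 Ω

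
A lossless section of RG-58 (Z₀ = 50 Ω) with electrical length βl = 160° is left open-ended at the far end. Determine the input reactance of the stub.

tan(βl) = -0.364
For an open-ended stub, Z_in = −jZ_0·cot(βl) = −jZ_0/tan(βl)

X_in ≈ 137 Ω (inductive)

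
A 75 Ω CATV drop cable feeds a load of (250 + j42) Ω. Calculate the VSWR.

Γ = (Z_L − Z_0)/(Z_L + Z_0) = (175 + j42)/(325 + j42)
|Γ| = 180/328 = 0.549
VSWR = (1 + |Γ|)/(1 − |Γ|) = 1.55/0.451

VSWR ≈ 3.44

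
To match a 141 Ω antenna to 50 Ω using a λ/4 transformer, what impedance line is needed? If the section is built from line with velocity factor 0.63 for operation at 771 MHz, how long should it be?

Z_qwt = √(Z_0·R_L) = √(50 × 141) = √7050
λ = 0.63·c/f = 0.245 m, so l = λ/4 = 0.0613 m

Z_qwt ≈ 84 Ω; length ≈ 6.13 cm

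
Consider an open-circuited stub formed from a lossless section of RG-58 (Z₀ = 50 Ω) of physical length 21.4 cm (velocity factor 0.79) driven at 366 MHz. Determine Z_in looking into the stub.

λ = v/f = 0.79·c / 366 MHz = 0.648 m
βl = 2π·l/λ = 2π × 0.33 = 119°
tan(βl) = -1.81
For an open-circuited stub, Z_in = −jZ_0·cot(βl) = −jZ_0/tan(βl)

Z_in ≈ +j27.7 Ω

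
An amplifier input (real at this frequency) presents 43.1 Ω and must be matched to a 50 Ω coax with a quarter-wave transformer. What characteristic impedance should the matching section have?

Z_qwt = √(Z_0·R_L) = √(50 × 43.1) = √2155

Z_qwt ≈ 46.4 Ω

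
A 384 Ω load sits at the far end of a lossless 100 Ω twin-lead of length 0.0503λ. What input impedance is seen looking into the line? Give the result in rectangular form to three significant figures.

βl = 2π × 0.0503 = 18.1°
tan(βl) = tan(18.1°) = 0.327
Z_in = Z_0·(Z_L + jZ_0·tanβl)/(Z_0 + jZ_L·tanβl)
     = 100·(384 + j32.7)/(100 + j126)

Z_in ≈ 165 − j174 Ω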